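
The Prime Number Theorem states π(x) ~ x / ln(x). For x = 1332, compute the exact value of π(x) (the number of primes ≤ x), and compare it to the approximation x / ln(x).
π(1332) = 217;  x/ln(x) ≈ 185.14;  relative error ≈ 14.68%.

Directly count primes up to 1332: π(1332) = 217. The PNT approximation gives 1332/ln(1332) ≈ 1332/7.19444 ≈ 185.14. Relative error (π(x) − x/ln(x)) / π(x) ≈ 14.68%; the approximation is known to undercount slightly (Li(x) is a better estimate).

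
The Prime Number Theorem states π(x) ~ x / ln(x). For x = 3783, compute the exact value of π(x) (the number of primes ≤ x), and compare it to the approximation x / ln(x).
π(3783) = 526;  x/ln(x) ≈ 459.20;  relative error ≈ 12.70%.

Directly count primes up to 3783: π(3783) = 526. The PNT approximation gives 3783/ln(3783) ≈ 3783/8.23827 ≈ 459.20. Relative error (π(x) − x/ln(x)) / π(x) ≈ 12.70%; the approximation is known to undercount slightly (Li(x) is a better estimate).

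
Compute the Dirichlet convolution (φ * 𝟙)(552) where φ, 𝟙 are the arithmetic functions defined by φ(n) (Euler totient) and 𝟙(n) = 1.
(φ * 𝟙)(552) = 552

Divisors of 552: [1, 2, 3, 4, 6, 8, 12, 23, 24, 46, 69, 92, 138, 184, 276, 552]. For each d | 552:
  d = 1: φ(1) · 𝟙(552/1) = 1 · 1 = 1
  d = 2: φ(2) · 𝟙(552/2) = 1 · 1 = 1
  d = 3: φ(3) · 𝟙(552/3) = 2 · 1 = 2
  d = 4: φ(4) · 𝟙(552/4) = 2 · 1 = 2
  d = 6: φ(6) · 𝟙(552/6) = 2 · 1 = 2
  d = 8: φ(8) · 𝟙(552/8) = 4 · 1 = 4
  d = 12: φ(12) · 𝟙(552/12) = 4 · 1 = 4
  d = 23: φ(23) · 𝟙(552/23) = 22 · 1 = 22
  d = 24: φ(24) · 𝟙(552/24) = 8 · 1 = 8
  d = 46: φ(46) · 𝟙(552/46) = 22 · 1 = 22
  d = 69: φ(69) · 𝟙(552/69) = 44 · 1 = 44
  d = 92: φ(92) · 𝟙(552/92) = 44 · 1 = 44
  d = 138: φ(138) · 𝟙(552/138) = 44 · 1 = 44
  d = 184: φ(184) · 𝟙(552/184) = 88 · 1 = 88
  d = 276: φ(276) · 𝟙(552/276) = 88 · 1 = 88
  d = 552: φ(552) · 𝟙(552/552) = 176 · 1 = 176
Summing: (φ * 𝟙)(552) = 1 + 1 + 2 + 2 + 2 + 4 + 4 + 22 + 8 + 22 + 44 + 44 + 44 + 88 + 88 + 176 = 552.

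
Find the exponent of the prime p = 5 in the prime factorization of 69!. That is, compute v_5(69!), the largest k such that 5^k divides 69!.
v_5(69!) = 15

Legendre's formula: v_p(n!) = Σ_{k ≥ 1} ⌊n / p^k⌋. For p = 5, n = 69, the terms are:
  ⌊69/5^1⌋ = ⌊69/5⌋ = 13
  ⌊69/5^2⌋ = ⌊69/25⌋ = 2
(the next term ⌊69/5^3⌋ = 0, terminating the sum). Summing: v_5(69!) = 13 + 2 = 15.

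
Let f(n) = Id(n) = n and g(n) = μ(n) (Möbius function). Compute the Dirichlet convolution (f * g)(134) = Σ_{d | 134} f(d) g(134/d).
(Id * μ)(134) = 66

Divisors of 134: [1, 2, 67, 134]. For each d | 134:
  d = 1: Id(1) · μ(134/1) = 1 · 1 = 1
  d = 2: Id(2) · μ(134/2) = 2 · -1 = -2
  d = 67: Id(67) · μ(134/67) = 67 · -1 = -67
  d = 134: Id(134) · μ(134/134) = 134 · 1 = 134
Summing: (Id * μ)(134) = 1 + -2 + -67 + 134 = 66.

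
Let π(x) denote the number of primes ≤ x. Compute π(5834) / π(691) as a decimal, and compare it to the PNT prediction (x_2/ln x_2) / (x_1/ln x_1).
π(5834)/π(691) = 765/125 ≈ 6.1200;  PNT prediction ≈ 6.3658.

π(691) = 125 and π(5834) = 765, so π(5834)/π(691) ≈ 6.1200. The PNT-predicted ratio is (5834/ln(5834)) / (691/ln(691)) ≈ 6.3658. The two agree to within a few percent, as expected.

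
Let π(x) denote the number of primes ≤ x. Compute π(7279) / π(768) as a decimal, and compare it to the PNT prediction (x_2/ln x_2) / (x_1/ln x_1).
π(7279)/π(768) = 928/135 ≈ 6.8741;  PNT prediction ≈ 7.0809.

π(768) = 135 and π(7279) = 928, so π(7279)/π(768) ≈ 6.8741. The PNT-predicted ratio is (7279/ln(7279)) / (768/ln(768)) ≈ 7.0809. The two agree to within a few percent, as expected.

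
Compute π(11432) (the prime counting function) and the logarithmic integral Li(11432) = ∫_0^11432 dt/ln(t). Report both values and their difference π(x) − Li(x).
π(11432) = 1378;  Li(11432) ≈ 1400.47;  π(x) − Li(x) ≈ -22.47.

Direct count of primes ≤ 11432 gives π(11432) = 1378. Numerical evaluation of the logarithmic integral gives Li(11432) ≈ 1400.47. The difference π(x) − Li(x) ≈ -22.47 is typically negative for small/moderate x (Li(x) overestimates), though Littlewood's theorem shows this sign changes infinitely often.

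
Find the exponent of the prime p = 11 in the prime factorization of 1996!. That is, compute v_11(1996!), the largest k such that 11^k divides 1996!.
v_11(1996!) = 198

Legendre's formula: v_p(n!) = Σ_{k ≥ 1} ⌊n / p^k⌋. For p = 11, n = 1996, the terms are:
  ⌊1996/11^1⌋ = ⌊1996/11⌋ = 181
  ⌊1996/11^2⌋ = ⌊1996/121⌋ = 16
  ⌊1996/11^3⌋ = ⌊1996/1331⌋ = 1
(the next term ⌊1996/11^4⌋ = 0, terminating the sum). Summing: v_11(1996!) = 181 + 16 + 1 = 198.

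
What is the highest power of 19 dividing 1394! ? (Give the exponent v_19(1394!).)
v_19(1394!) = 76

Legendre's formula: v_p(n!) = Σ_{k ≥ 1} ⌊n / p^k⌋. For p = 19, n = 1394, the terms are:
  ⌊1394/19^1⌋ = ⌊1394/19⌋ = 73
  ⌊1394/19^2⌋ = ⌊1394/361⌋ = 3
(the next term ⌊1394/19^3⌋ = 0, terminating the sum). Summing: v_19(1394!) = 73 + 3 = 76.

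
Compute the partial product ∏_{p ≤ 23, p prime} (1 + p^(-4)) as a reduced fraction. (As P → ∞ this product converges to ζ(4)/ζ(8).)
∏ = 577447917650941187656457324944/535704058713408612067696280625

The primes p ≤ 23 are [2, 3, 5, 7, 11, 13, 17, 19, 23]. For each, (1 + 1/p^4) = (p^4 + 1)/p^4. Multiplying these fractions over p ∈ [2, 3, 5, 7, 11, 13, 17, 19, 23] gives 577447917650941187656457324944/535704058713408612067696280625. (In the limit P → ∞ this tends to ζ(4)/ζ(8).)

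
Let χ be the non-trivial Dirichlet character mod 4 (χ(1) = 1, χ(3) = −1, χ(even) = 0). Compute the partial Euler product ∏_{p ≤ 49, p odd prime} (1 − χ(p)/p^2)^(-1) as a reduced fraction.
∏ = 114726379539814929565547/125247697987829760000000

The odd primes p ≤ 49 are [3, 5, 7, 11, 13, 17, 19, 23, 29, 31, 37, 41, 43, 47]. For each, χ(p) = 1 if p ≡ 1 mod 4, χ(p) = −1 if p ≡ 3 mod 4. Taking (1 − χ(p)/p^2)^(-1) = p^2/(p^2 − χ(p)): (1 − (-1)/3^2)^(-1) · (1 − (1)/5^2)^(-1) · (1 − (-1)/7^2)^(-1) · (1 − (-1)/11^2)^(-1) · (1 − (1)/13^2)^(-1) · (1 − (1)/17^2)^(-1) · (1 − (-1)/19^2)^(-1) · (1 − (-1)/23^2)^(-1) · (1 − (1)/29^2)^(-1) · (1 − (-1)/31^2)^(-1) · (1 − (1)/37^2)^(-1) · (1 − (1)/41^2)^(-1) · (1 − (-1)/43^2)^(-1) · (1 − (-1)/47^2)^(-1) = 114726379539814929565547/125247697987829760000000.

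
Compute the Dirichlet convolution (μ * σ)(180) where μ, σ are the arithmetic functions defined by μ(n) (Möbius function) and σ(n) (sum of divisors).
(μ * σ)(180) = 180

Divisors of 180: [1, 2, 3, 4, 5, 6, 9, 10, 12, 15, 18, 20, 30, 36, 45, 60, 90, 180]. For each d | 180:
  d = 1: μ(1) · σ(180/1) = 1 · 546 = 546
  d = 2: μ(2) · σ(180/2) = -1 · 234 = -234
  d = 3: μ(3) · σ(180/3) = -1 · 168 = -168
  d = 4: μ(4) · σ(180/4) = 0 · 78 = 0
  d = 5: μ(5) · σ(180/5) = -1 · 91 = -91
  d = 6: μ(6) · σ(180/6) = 1 · 72 = 72
  d = 9: μ(9) · σ(180/9) = 0 · 42 = 0
  d = 10: μ(10) · σ(180/10) = 1 · 39 = 39
  d = 12: μ(12) · σ(180/12) = 0 · 24 = 0
  d = 15: μ(15) · σ(180/15) = 1 · 28 = 28
  d = 18: μ(18) · σ(180/18) = 0 · 18 = 0
  d = 20: μ(20) · σ(180/20) = 0 · 13 = 0
  d = 30: μ(30) · σ(180/30) = -1 · 12 = -12
  d = 36: μ(36) · σ(180/36) = 0 · 6 = 0
  d = 45: μ(45) · σ(180/45) = 0 · 7 = 0
  d = 60: μ(60) · σ(180/60) = 0 · 4 = 0
  d = 90: μ(90) · σ(180/90) = 0 · 3 = 0
  d = 180: μ(180) · σ(180/180) = 0 · 1 = 0
Summing: (μ * σ)(180) = 546 + -234 + -168 + 0 + -91 + 72 + 0 + 39 + 0 + 28 + 0 + 0 + -12 + 0 + 0 + 0 + 0 + 0 = 180.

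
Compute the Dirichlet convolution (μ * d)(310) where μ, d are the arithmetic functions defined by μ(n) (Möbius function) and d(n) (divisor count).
(μ * d)(310) = 1

Divisors of 310: [1, 2, 5, 10, 31, 62, 155, 310]. For each d | 310:
  d = 1: μ(1) · d(310/1) = 1 · 8 = 8
  d = 2: μ(2) · d(310/2) = -1 · 4 = -4
  d = 5: μ(5) · d(310/5) = -1 · 4 = -4
  d = 10: μ(10) · d(310/10) = 1 · 2 = 2
  d = 31: μ(31) · d(310/31) = -1 · 4 = -4
  d = 62: μ(62) · d(310/62) = 1 · 2 = 2
  d = 155: μ(155) · d(310/155) = 1 · 2 = 2
  d = 310: μ(310) · d(310/310) = -1 · 1 = -1
Summing: (μ * d)(310) = 8 + -4 + -4 + 2 + -4 + 2 + 2 + -1 = 1.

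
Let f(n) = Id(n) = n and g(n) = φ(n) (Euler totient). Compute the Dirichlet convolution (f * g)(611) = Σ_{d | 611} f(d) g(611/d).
(Id * φ)(611) = 2325

Divisors of 611: [1, 13, 47, 611]. For each d | 611:
  d = 1: Id(1) · φ(611/1) = 1 · 552 = 552
  d = 13: Id(13) · φ(611/13) = 13 · 46 = 598
  d = 47: Id(47) · φ(611/47) = 47 · 12 = 564
  d = 611: Id(611) · φ(611/611) = 611 · 1 = 611
Summing: (Id * φ)(611) = 552 + 598 + 564 + 611 = 2325.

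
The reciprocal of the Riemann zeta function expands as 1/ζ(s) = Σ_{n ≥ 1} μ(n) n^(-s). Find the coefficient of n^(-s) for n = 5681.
μ(5681) = -1

Factor n = 5681 = 13 · 19 · 23. μ(n) = 0 if any exponent ≥ 2 (not squarefree); otherwise μ(n) = (−1)^{ω(n)} where ω(n) is the number of distinct prime factors. Applying: μ(5681) = -1.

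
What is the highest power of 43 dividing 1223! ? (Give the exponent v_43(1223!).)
v_43(1223!) = 28

Legendre's formula: v_p(n!) = Σ_{k ≥ 1} ⌊n / p^k⌋. For p = 43, n = 1223, the terms are:
  ⌊1223/43^1⌋ = ⌊1223/43⌋ = 28
(the next term ⌊1223/43^2⌋ = 0, terminating the sum). Summing: v_43(1223!) = 28 = 28.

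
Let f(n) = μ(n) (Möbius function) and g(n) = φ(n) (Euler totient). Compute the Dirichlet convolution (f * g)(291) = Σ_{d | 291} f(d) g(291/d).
(μ * φ)(291) = 95

Divisors of 291: [1, 3, 97, 291]. For each d | 291:
  d = 1: μ(1) · φ(291/1) = 1 · 192 = 192
  d = 3: μ(3) · φ(291/3) = -1 · 96 = -96
  d = 97: μ(97) · φ(291/97) = -1 · 2 = -2
  d = 291: μ(291) · φ(291/291) = 1 · 1 = 1
Summing: (μ * φ)(291) = 192 + -96 + -2 + 1 = 95.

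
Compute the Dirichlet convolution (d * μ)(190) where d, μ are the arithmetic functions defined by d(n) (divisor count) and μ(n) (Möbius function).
(d * μ)(190) = 1

Divisors of 190: [1, 2, 5, 10, 19, 38, 95, 190]. For each d | 190:
  d = 1: d(1) · μ(190/1) = 1 · -1 = -1
  d = 2: d(2) · μ(190/2) = 2 · 1 = 2
  d = 5: d(5) · μ(190/5) = 2 · 1 = 2
  d = 10: d(10) · μ(190/10) = 4 · -1 = -4
  d = 19: d(19) · μ(190/19) = 2 · 1 = 2
  d = 38: d(38) · μ(190/38) = 4 · -1 = -4
  d = 95: d(95) · μ(190/95) = 4 · -1 = -4
  d = 190: d(190) · μ(190/190) = 8 · 1 = 8
Summing: (d * μ)(190) = -1 + 2 + 2 + -4 + 2 + -4 + -4 + 8 = 1.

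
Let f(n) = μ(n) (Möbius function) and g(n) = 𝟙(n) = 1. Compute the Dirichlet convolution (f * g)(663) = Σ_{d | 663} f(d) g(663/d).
(μ * 𝟙)(663) = 0

Divisors of 663: [1, 3, 13, 17, 39, 51, 221, 663]. For each d | 663:
  d = 1: μ(1) · 𝟙(663/1) = 1 · 1 = 1
  d = 3: μ(3) · 𝟙(663/3) = -1 · 1 = -1
  d = 13: μ(13) · 𝟙(663/13) = -1 · 1 = -1
  d = 17: μ(17) · 𝟙(663/17) = -1 · 1 = -1
  d = 39: μ(39) · 𝟙(663/39) = 1 · 1 = 1
  d = 51: μ(51) · 𝟙(663/51) = 1 · 1 = 1
  d = 221: μ(221) · 𝟙(663/221) = 1 · 1 = 1
  d = 663: μ(663) · 𝟙(663/663) = -1 · 1 = -1
Summing: (μ * 𝟙)(663) = 1 + -1 + -1 + -1 + 1 + 1 + 1 + -1 = 0.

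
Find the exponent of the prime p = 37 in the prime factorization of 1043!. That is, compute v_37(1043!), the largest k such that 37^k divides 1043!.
v_37(1043!) = 28

Legendre's formula: v_p(n!) = Σ_{k ≥ 1} ⌊n / p^k⌋. For p = 37, n = 1043, the terms are:
  ⌊1043/37^1⌋ = ⌊1043/37⌋ = 28
(the next term ⌊1043/37^2⌋ = 0, terminating the sum). Summing: v_37(1043!) = 28 = 28.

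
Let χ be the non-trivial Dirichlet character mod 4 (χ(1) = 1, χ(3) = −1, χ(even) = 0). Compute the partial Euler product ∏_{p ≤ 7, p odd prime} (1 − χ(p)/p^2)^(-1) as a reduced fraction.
∏ = 147/160

The odd primes p ≤ 7 are [3, 5, 7]. For each, χ(p) = 1 if p ≡ 1 mod 4, χ(p) = −1 if p ≡ 3 mod 4. Taking (1 − χ(p)/p^2)^(-1) = p^2/(p^2 − χ(p)): (1 − (-1)/3^2)^(-1) · (1 − (1)/5^2)^(-1) · (1 − (-1)/7^2)^(-1) = 147/160.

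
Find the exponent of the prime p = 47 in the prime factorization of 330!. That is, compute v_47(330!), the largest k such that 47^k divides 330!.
v_47(330!) = 7

Legendre's formula: v_p(n!) = Σ_{k ≥ 1} ⌊n / p^k⌋. For p = 47, n = 330, the terms are:
  ⌊330/47^1⌋ = ⌊330/47⌋ = 7
(the next term ⌊330/47^2⌋ = 0, terminating the sum). Summing: v_47(330!) = 7 = 7.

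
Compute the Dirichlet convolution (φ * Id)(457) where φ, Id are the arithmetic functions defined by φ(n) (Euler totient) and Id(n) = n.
(φ * Id)(457) = 913

Divisors of 457: [1, 457]. For each d | 457:
  d = 1: φ(1) · Id(457/1) = 1 · 457 = 457
  d = 457: φ(457) · Id(457/457) = 456 · 1 = 456
Summing: (φ * Id)(457) = 457 + 456 = 913.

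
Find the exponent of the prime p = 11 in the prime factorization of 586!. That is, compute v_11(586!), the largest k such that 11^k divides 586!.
v_11(586!) = 57

Legendre's formula: v_p(n!) = Σ_{k ≥ 1} ⌊n / p^k⌋. For p = 11, n = 586, the terms are:
  ⌊586/11^1⌋ = ⌊586/11⌋ = 53
  ⌊586/11^2⌋ = ⌊586/121⌋ = 4
(the next term ⌊586/11^3⌋ = 0, terminating the sum). Summing: v_11(586!) = 53 + 4 = 57.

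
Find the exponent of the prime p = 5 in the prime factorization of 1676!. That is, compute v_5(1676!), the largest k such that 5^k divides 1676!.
v_5(1676!) = 417

Legendre's formula: v_p(n!) = Σ_{k ≥ 1} ⌊n / p^k⌋. For p = 5, n = 1676, the terms are:
  ⌊1676/5^1⌋ = ⌊1676/5⌋ = 335
  ⌊1676/5^2⌋ = ⌊1676/25⌋ = 67
  ⌊1676/5^3⌋ = ⌊1676/125⌋ = 13
  ⌊1676/5^4⌋ = ⌊1676/625⌋ = 2
(the next term ⌊1676/5^5⌋ = 0, terminating the sum). Summing: v_5(1676!) = 335 + 67 + 13 + 2 = 417.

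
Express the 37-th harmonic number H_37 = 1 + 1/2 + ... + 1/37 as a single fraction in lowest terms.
H_37 = 2040798836801833/485721041551200

Direct summation: H_37 = 1 + 1/2 + ... + 1/37. The least common denominator is lcm(1, ..., 37) = 5342931457063200; over this denominator the numerator is 5342931457063200 + 2671465728531600 + 1780977152354400 + 1335732864265800 + 1068586291412640 + 890488576177200 + 763275922437600 + 667866432132900 + 593659050784800 + 534293145706320 + 485721041551200 + 445244288088600 + 410994727466400 + 381637961218800 + 356195430470880 + 333933216066450 + 314290085709600 + 296829525392400 + 281206918792800 + 267146572853160 + 254425307479200 + 242860520775600 + 232301367698400 + 222622144044300 + 213717258282528 + 205497363733200 + 197886350261600 + 190818980609400 + 184239015760800 + 178097715235440 + 172352627647200 + 166966608033225 + 161907013850400 + 157145042854800 + 152655184487520 + 148414762696200 + 144403552893600 = 22448787204820163, so H_37 = 22448787204820163/5342931457063200; reducing by gcd(22448787204820163, 5342931457063200) = 11 gives 2040798836801833/485721041551200 ≈ 4.20159. (The PNT-adjacent estimate ln(37) + γ ≈ 4.18813 matches within O(1/n).)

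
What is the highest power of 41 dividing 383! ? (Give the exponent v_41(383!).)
v_41(383!) = 9

Legendre's formula: v_p(n!) = Σ_{k ≥ 1} ⌊n / p^k⌋. For p = 41, n = 383, the terms are:
  ⌊383/41^1⌋ = ⌊383/41⌋ = 9
(the next term ⌊383/41^2⌋ = 0, terminating the sum). Summing: v_41(383!) = 9 = 9.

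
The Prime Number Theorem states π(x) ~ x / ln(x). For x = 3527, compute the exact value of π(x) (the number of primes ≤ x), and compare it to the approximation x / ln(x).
π(3527) = 492;  x/ln(x) ≈ 431.80;  relative error ≈ 12.24%.

Directly count primes up to 3527: π(3527) = 492. The PNT approximation gives 3527/ln(3527) ≈ 3527/8.16820 ≈ 431.80. Relative error (π(x) − x/ln(x)) / π(x) ≈ 12.24%; the approximation is known to undercount slightly (Li(x) is a better estimate).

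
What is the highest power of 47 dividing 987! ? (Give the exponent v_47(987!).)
v_47(987!) = 21

Legendre's formula: v_p(n!) = Σ_{k ≥ 1} ⌊n / p^k⌋. For p = 47, n = 987, the terms are:
  ⌊987/47^1⌋ = ⌊987/47⌋ = 21
(the next term ⌊987/47^2⌋ = 0, terminating the sum). Summing: v_47(987!) = 21 = 21.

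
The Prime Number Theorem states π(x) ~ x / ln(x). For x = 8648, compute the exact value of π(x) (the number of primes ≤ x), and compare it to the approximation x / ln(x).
π(8648) = 1077;  x/ln(x) ≈ 953.99;  relative error ≈ 11.42%.

Directly count primes up to 8648: π(8648) = 1077. The PNT approximation gives 8648/ln(8648) ≈ 8648/9.06508 ≈ 953.99. Relative error (π(x) − x/ln(x)) / π(x) ≈ 11.42%; the approximation is known to undercount slightly (Li(x) is a better estimate).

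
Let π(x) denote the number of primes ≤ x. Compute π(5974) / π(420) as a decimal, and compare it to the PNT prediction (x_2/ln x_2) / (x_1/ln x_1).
π(5974)/π(420) = 781/81 ≈ 9.6420;  PNT prediction ≈ 9.8808.

π(420) = 81 and π(5974) = 781, so π(5974)/π(420) ≈ 9.6420. The PNT-predicted ratio is (5974/ln(5974)) / (420/ln(420)) ≈ 9.8808. The two agree to within a few percent, as expected.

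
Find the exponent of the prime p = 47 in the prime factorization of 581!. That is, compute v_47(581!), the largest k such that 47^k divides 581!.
v_47(581!) = 12

Legendre's formula: v_p(n!) = Σ_{k ≥ 1} ⌊n / p^k⌋. For p = 47, n = 581, the terms are:
  ⌊581/47^1⌋ = ⌊581/47⌋ = 12
(the next term ⌊581/47^2⌋ = 0, terminating the sum). Summing: v_47(581!) = 12 = 12.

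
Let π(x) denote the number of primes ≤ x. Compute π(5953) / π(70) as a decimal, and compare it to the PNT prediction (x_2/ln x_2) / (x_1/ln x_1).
π(5953)/π(70) = 781/19 ≈ 41.1053;  PNT prediction ≈ 41.5691.

π(70) = 19 and π(5953) = 781, so π(5953)/π(70) ≈ 41.1053. The PNT-predicted ratio is (5953/ln(5953)) / (70/ln(70)) ≈ 41.5691. The two agree to within a few percent, as expected.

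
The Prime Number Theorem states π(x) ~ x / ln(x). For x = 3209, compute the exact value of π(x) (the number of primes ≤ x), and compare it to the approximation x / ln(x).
π(3209) = 454;  x/ln(x) ≈ 397.46;  relative error ≈ 12.45%.

Directly count primes up to 3209: π(3209) = 454. The PNT approximation gives 3209/ln(3209) ≈ 3209/8.07371 ≈ 397.46. Relative error (π(x) − x/ln(x)) / π(x) ≈ 12.45%; the approximation is known to undercount slightly (Li(x) is a better estimate).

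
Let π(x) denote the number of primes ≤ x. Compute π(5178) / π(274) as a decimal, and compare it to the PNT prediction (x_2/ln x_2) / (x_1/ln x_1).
π(5178)/π(274) = 689/58 ≈ 11.8793;  PNT prediction ≈ 12.4034.

π(274) = 58 and π(5178) = 689, so π(5178)/π(274) ≈ 11.8793. The PNT-predicted ratio is (5178/ln(5178)) / (274/ln(274)) ≈ 12.4034. The two agree to within a few percent, as expected.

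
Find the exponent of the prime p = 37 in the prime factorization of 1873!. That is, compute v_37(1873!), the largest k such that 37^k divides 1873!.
v_37(1873!) = 51

Legendre's formula: v_p(n!) = Σ_{k ≥ 1} ⌊n / p^k⌋. For p = 37, n = 1873, the terms are:
  ⌊1873/37^1⌋ = ⌊1873/37⌋ = 50
  ⌊1873/37^2⌋ = ⌊1873/1369⌋ = 1
(the next term ⌊1873/37^3⌋ = 0, terminating the sum). Summing: v_37(1873!) = 50 + 1 = 51.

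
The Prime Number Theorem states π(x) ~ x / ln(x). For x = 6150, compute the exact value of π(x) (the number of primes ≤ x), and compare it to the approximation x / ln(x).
π(6150) = 801;  x/ln(x) ≈ 704.94;  relative error ≈ 11.99%.

Directly count primes up to 6150: π(6150) = 801. The PNT approximation gives 6150/ln(6150) ≈ 6150/8.72421 ≈ 704.94. Relative error (π(x) − x/ln(x)) / π(x) ≈ 11.99%; the approximation is known to undercount slightly (Li(x) is a better estimate).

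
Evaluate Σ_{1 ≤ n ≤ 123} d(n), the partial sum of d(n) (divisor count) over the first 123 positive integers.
Σ_{n ≤ 123} d(n) = 613

Compute d(n) for each 1 ≤ n ≤ 123: d(1) = 1, d(2) = 2, d(3) = 2, d(4) = 3, d(5) = 2, d(6) = 4, d(7) = 2, d(8) = 4, d(9) = 3, d(10) = 4, d(11) = 2, d(12) = 6, d(13) = 2, d(14) = 4, d(15) = 4, d(16) = 5, d(17) = 2, d(18) = 6, d(19) = 2, d(20) = 6, d(21) = 4, d(22) = 4, d(23) = 2, d(24) = 8, d(25) = 3, d(26) = 4, d(27) = 4, d(28) = 6, d(29) = 2, d(30) = 8, d(31) = 2, d(32) = 6, d(33) = 4, d(34) = 4, d(35) = 4, d(36) = 9, d(37) = 2, d(38) = 4, d(39) = 4, d(40) = 8, d(41) = 2, d(42) = 8, d(43) = 2, d(44) = 6, d(45) = 6, d(46) = 4, d(47) = 2, d(48) = 10, d(49) = 3, d(50) = 6, d(51) = 4, d(52) = 6, d(53) = 2, d(54) = 8, d(55) = 4, d(56) = 8, d(57) = 4, d(58) = 4, d(59) = 2, d(60) = 12, d(61) = 2, d(62) = 4, d(63) = 6, d(64) = 7, d(65) = 4, d(66) = 8, d(67) = 2, d(68) = 6, d(69) = 4, d(70) = 8, d(71) = 2, d(72) = 12, d(73) = 2, d(74) = 4, d(75) = 6, d(76) = 6, d(77) = 4, d(78) = 8, d(79) = 2, d(80) = 10, d(81) = 5, d(82) = 4, d(83) = 2, d(84) = 12, d(85) = 4, d(86) = 4, d(87) = 4, d(88) = 8, d(89) = 2, d(90) = 12, d(91) = 4, d(92) = 6, d(93) = 4, d(94) = 4, d(95) = 4, d(96) = 12, d(97) = 2, d(98) = 6, d(99) = 6, d(100) = 9, d(101) = 2, d(102) = 8, d(103) = 2, d(104) = 8, d(105) = 8, d(106) = 4, d(107) = 2, d(108) = 12, d(109) = 2, d(110) = 8, d(111) = 4, d(112) = 10, d(113) = 2, d(114) = 8, d(115) = 4, d(116) = 6, d(117) = 6, d(118) = 4, d(119) = 4, d(120) = 16, d(121) = 3, d(122) = 4, d(123) = 4. Summing all 123 values: 613. (Dirichlet's divisor formula: Σ_{n ≤ x} d(n) = x ln(x) + (2γ − 1) x + O(√x). For x = 123, the asymptotic estimate is ≈ 610.89.)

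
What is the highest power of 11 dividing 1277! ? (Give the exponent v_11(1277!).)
v_11(1277!) = 126

Legendre's formula: v_p(n!) = Σ_{k ≥ 1} ⌊n / p^k⌋. For p = 11, n = 1277, the terms are:
  ⌊1277/11^1⌋ = ⌊1277/11⌋ = 116
  ⌊1277/11^2⌋ = ⌊1277/121⌋ = 10
(the next term ⌊1277/11^3⌋ = 0, terminating the sum). Summing: v_11(1277!) = 116 + 10 = 126.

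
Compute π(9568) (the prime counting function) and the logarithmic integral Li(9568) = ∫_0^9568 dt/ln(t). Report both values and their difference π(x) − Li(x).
π(9568) = 1183;  Li(9568) ≈ 1199.12;  π(x) − Li(x) ≈ -16.12.

Direct count of primes ≤ 9568 gives π(9568) = 1183. Numerical evaluation of the logarithmic integral gives Li(9568) ≈ 1199.12. The difference π(x) − Li(x) ≈ -16.12 is typically negative for small/moderate x (Li(x) overestimates), though Littlewood's theorem shows this sign changes infinitely often.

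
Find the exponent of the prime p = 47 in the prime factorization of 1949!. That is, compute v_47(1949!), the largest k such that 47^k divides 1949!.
v_47(1949!) = 41

Legendre's formula: v_p(n!) = Σ_{k ≥ 1} ⌊n / p^k⌋. For p = 47, n = 1949, the terms are:
  ⌊1949/47^1⌋ = ⌊1949/47⌋ = 41
(the next term ⌊1949/47^2⌋ = 0, terminating the sum). Summing: v_47(1949!) = 41 = 41.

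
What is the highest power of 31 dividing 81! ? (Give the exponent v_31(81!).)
v_31(81!) = 2

Legendre's formula: v_p(n!) = Σ_{k ≥ 1} ⌊n / p^k⌋. For p = 31, n = 81, the terms are:
  ⌊81/31^1⌋ = ⌊81/31⌋ = 2
(the next term ⌊81/31^2⌋ = 0, terminating the sum). Summing: v_31(81!) = 2 = 2.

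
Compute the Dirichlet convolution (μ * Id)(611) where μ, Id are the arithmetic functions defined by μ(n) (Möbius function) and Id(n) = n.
(μ * Id)(611) = 552

Divisors of 611: [1, 13, 47, 611]. For each d | 611:
  d = 1: μ(1) · Id(611/1) = 1 · 611 = 611
  d = 13: μ(13) · Id(611/13) = -1 · 47 = -47
  d = 47: μ(47) · Id(611/47) = -1 · 13 = -13
  d = 611: μ(611) · Id(611/611) = 1 · 1 = 1
Summing: (μ * Id)(611) = 611 + -47 + -13 + 1 = 552.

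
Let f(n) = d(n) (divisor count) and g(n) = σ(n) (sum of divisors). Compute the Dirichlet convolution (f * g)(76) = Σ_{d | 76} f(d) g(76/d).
(d * σ)(76) = 352

Divisors of 76: [1, 2, 4, 19, 38, 76]. For each d | 76:
  d = 1: d(1) · σ(76/1) = 1 · 140 = 140
  d = 2: d(2) · σ(76/2) = 2 · 60 = 120
  d = 4: d(4) · σ(76/4) = 3 · 20 = 60
  d = 19: d(19) · σ(76/19) = 2 · 7 = 14
  d = 38: d(38) · σ(76/38) = 4 · 3 = 12
  d = 76: d(76) · σ(76/76) = 6 · 1 = 6
Summing: (d * σ)(76) = 140 + 120 + 60 + 14 + 12 + 6 = 352.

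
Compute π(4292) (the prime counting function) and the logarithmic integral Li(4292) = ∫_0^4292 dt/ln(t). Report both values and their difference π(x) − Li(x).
π(4292) = 589;  Li(4292) ≈ 600.42;  π(x) − Li(x) ≈ -11.42.

Direct count of primes ≤ 4292 gives π(4292) = 589. Numerical evaluation of the logarithmic integral gives Li(4292) ≈ 600.42. The difference π(x) − Li(x) ≈ -11.42 is typically negative for small/moderate x (Li(x) overestimates), though Littlewood's theorem shows this sign changes infinitely often.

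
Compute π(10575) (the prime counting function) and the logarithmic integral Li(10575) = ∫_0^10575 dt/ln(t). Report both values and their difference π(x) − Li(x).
π(10575) = 1290;  Li(10575) ≈ 1308.38;  π(x) − Li(x) ≈ -18.38.

Direct count of primes ≤ 10575 gives π(10575) = 1290. Numerical evaluation of the logarithmic integral gives Li(10575) ≈ 1308.38. The difference π(x) − Li(x) ≈ -18.38 is typically negative for small/moderate x (Li(x) overestimates), though Littlewood's theorem shows this sign changes infinitely often.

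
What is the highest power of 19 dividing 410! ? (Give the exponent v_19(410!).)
v_19(410!) = 22

Legendre's formula: v_p(n!) = Σ_{k ≥ 1} ⌊n / p^k⌋. For p = 19, n = 410, the terms are:
  ⌊410/19^1⌋ = ⌊410/19⌋ = 21
  ⌊410/19^2⌋ = ⌊410/361⌋ = 1
(the next term ⌊410/19^3⌋ = 0, terminating the sum). Summing: v_19(410!) = 21 + 1 = 22.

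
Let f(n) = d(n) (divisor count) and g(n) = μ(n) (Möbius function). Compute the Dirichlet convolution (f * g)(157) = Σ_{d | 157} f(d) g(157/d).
(d * μ)(157) = 1

Divisors of 157: [1, 157]. For each d | 157:
  d = 1: d(1) · μ(157/1) = 1 · -1 = -1
  d = 157: d(157) · μ(157/157) = 2 · 1 = 2
Summing: (d * μ)(157) = -1 + 2 = 1.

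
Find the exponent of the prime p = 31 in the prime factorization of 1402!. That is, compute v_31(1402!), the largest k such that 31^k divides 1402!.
v_31(1402!) = 46

Legendre's formula: v_p(n!) = Σ_{k ≥ 1} ⌊n / p^k⌋. For p = 31, n = 1402, the terms are:
  ⌊1402/31^1⌋ = ⌊1402/31⌋ = 45
  ⌊1402/31^2⌋ = ⌊1402/961⌋ = 1
(the next term ⌊1402/31^3⌋ = 0, terminating the sum). Summing: v_31(1402!) = 45 + 1 = 46.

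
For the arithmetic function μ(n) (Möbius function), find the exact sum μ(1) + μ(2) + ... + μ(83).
Σ_{n ≤ 83} μ(n) = -4

Compute μ(n) for each 1 ≤ n ≤ 83: μ(1) = 1, μ(2) = -1, μ(3) = -1, μ(4) = 0, μ(5) = -1, μ(6) = 1, μ(7) = -1, μ(8) = 0, μ(9) = 0, μ(10) = 1, μ(11) = -1, μ(12) = 0, μ(13) = -1, μ(14) = 1, μ(15) = 1, μ(16) = 0, μ(17) = -1, μ(18) = 0, μ(19) = -1, μ(20) = 0, μ(21) = 1, μ(22) = 1, μ(23) = -1, μ(24) = 0, μ(25) = 0, μ(26) = 1, μ(27) = 0, μ(28) = 0, μ(29) = -1, μ(30) = -1, μ(31) = -1, μ(32) = 0, μ(33) = 1, μ(34) = 1, μ(35) = 1, μ(36) = 0, μ(37) = -1, μ(38) = 1, μ(39) = 1, μ(40) = 0, μ(41) = -1, μ(42) = -1, μ(43) = -1, μ(44) = 0, μ(45) = 0, μ(46) = 1, μ(47) = -1, μ(48) = 0, μ(49) = 0, μ(50) = 0, μ(51) = 1, μ(52) = 0, μ(53) = -1, μ(54) = 0, μ(55) = 1, μ(56) = 0, μ(57) = 1, μ(58) = 1, μ(59) = -1, μ(60) = 0, μ(61) = -1, μ(62) = 1, μ(63) = 0, μ(64) = 0, μ(65) = 1, μ(66) = -1, μ(67) = -1, μ(68) = 0, μ(69) = 1, μ(70) = -1, μ(71) = -1, μ(72) = 0, μ(73) = -1, μ(74) = 1, μ(75) = 0, μ(76) = 0, μ(77) = 1, μ(78) = -1, μ(79) = -1, μ(80) = 0, μ(81) = 0, μ(82) = 1, μ(83) = -1. Summing all 83 values: -4. (Mertens function M(x) = Σ_{n ≤ x} μ(n); on average M(x) should be small (PNT ⟺ M(x) = o(x)).)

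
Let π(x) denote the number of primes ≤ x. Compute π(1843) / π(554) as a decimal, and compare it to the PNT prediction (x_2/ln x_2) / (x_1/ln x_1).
π(1843)/π(554) = 282/101 ≈ 2.7921;  PNT prediction ≈ 2.7949.

π(554) = 101 and π(1843) = 282, so π(1843)/π(554) ≈ 2.7921. The PNT-predicted ratio is (1843/ln(1843)) / (554/ln(554)) ≈ 2.7949. The two agree to within a few percent, as expected.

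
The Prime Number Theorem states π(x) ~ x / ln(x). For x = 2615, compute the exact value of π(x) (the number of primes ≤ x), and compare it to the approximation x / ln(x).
π(2615) = 379;  x/ln(x) ≈ 332.32;  relative error ≈ 12.32%.

Directly count primes up to 2615: π(2615) = 379. The PNT approximation gives 2615/ln(2615) ≈ 2615/7.86902 ≈ 332.32. Relative error (π(x) − x/ln(x)) / π(x) ≈ 12.32%; the approximation is known to undercount slightly (Li(x) is a better estimate).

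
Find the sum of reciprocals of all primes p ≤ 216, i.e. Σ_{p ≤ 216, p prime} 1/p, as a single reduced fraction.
Σ 1/p = 3215488142498485484492183158345029261034221047849345857469577412562094716564064084247/1645783550795210387735581011435590727981167322669649249414629852197255934130751870910

π(216) = 47, so the primes ≤ 216 are [2, 3, 5, 7, 11, 13, 17, 19, 23, 29, 31, 37, 41, 43, 47, 53, 59, 61, 67, 71, 73, 79, 83, 89, 97, 101, 103, 107, 109, 113, 127, 131, 137, 139, 149, 151, 157, 163, 167, 173, 179, 181, 191, 193, 197, 199, 211]. Summing 1/p over these primes: 3215488142498485484492183158345029261034221047849345857469577412562094716564064084247/1645783550795210387735581011435590727981167322669649249414629852197255934130751870910 ≈ 1.9538. Mertens estimate ln ln(216) + 0.2615 ≈ 1.9433.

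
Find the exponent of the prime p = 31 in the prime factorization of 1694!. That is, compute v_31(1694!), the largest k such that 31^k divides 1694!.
v_31(1694!) = 55

Legendre's formula: v_p(n!) = Σ_{k ≥ 1} ⌊n / p^k⌋. For p = 31, n = 1694, the terms are:
  ⌊1694/31^1⌋ = ⌊1694/31⌋ = 54
  ⌊1694/31^2⌋ = ⌊1694/961⌋ = 1
(the next term ⌊1694/31^3⌋ = 0, terminating the sum). Summing: v_31(1694!) = 54 + 1 = 55.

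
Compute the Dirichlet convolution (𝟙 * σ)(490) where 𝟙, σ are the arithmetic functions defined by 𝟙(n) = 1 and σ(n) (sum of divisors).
(𝟙 * σ)(490) = 1848

Divisors of 490: [1, 2, 5, 7, 10, 14, 35, 49, 70, 98, 245, 490]. For each d | 490:
  d = 1: 𝟙(1) · σ(490/1) = 1 · 1026 = 1026
  d = 2: 𝟙(2) · σ(490/2) = 1 · 342 = 342
  d = 5: 𝟙(5) · σ(490/5) = 1 · 171 = 171
  d = 7: 𝟙(7) · σ(490/7) = 1 · 144 = 144
  d = 10: 𝟙(10) · σ(490/10) = 1 · 57 = 57
  d = 14: 𝟙(14) · σ(490/14) = 1 · 48 = 48
  d = 35: 𝟙(35) · σ(490/35) = 1 · 24 = 24
  d = 49: 𝟙(49) · σ(490/49) = 1 · 18 = 18
  d = 70: 𝟙(70) · σ(490/70) = 1 · 8 = 8
  d = 98: 𝟙(98) · σ(490/98) = 1 · 6 = 6
  d = 245: 𝟙(245) · σ(490/245) = 1 · 3 = 3
  d = 490: 𝟙(490) · σ(490/490) = 1 · 1 = 1
Summing: (𝟙 * σ)(490) = 1026 + 342 + 171 + 144 + 57 + 48 + 24 + 18 + 8 + 6 + 3 + 1 = 1848.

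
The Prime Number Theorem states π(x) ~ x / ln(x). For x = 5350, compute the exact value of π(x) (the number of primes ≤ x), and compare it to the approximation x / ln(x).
π(5350) = 707;  x/ln(x) ≈ 623.19;  relative error ≈ 11.85%.

Directly count primes up to 5350: π(5350) = 707. The PNT approximation gives 5350/ln(5350) ≈ 5350/8.58485 ≈ 623.19. Relative error (π(x) − x/ln(x)) / π(x) ≈ 11.85%; the approximation is known to undercount slightly (Li(x) is a better estimate).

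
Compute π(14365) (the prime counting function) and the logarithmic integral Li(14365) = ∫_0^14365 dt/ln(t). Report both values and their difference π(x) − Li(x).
π(14365) = 1683;  Li(14365) ≈ 1710.44;  π(x) − Li(x) ≈ -27.44.

Direct count of primes ≤ 14365 gives π(14365) = 1683. Numerical evaluation of the logarithmic integral gives Li(14365) ≈ 1710.44. The difference π(x) − Li(x) ≈ -27.44 is typically negative for small/moderate x (Li(x) overestimates), though Littlewood's theorem shows this sign changes infinitely often.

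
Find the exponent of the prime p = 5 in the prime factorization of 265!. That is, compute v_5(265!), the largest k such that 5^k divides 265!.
v_5(265!) = 65

Legendre's formula: v_p(n!) = Σ_{k ≥ 1} ⌊n / p^k⌋. For p = 5, n = 265, the terms are:
  ⌊265/5^1⌋ = ⌊265/5⌋ = 53
  ⌊265/5^2⌋ = ⌊265/25⌋ = 10
  ⌊265/5^3⌋ = ⌊265/125⌋ = 2
(the next term ⌊265/5^4⌋ = 0, terminating the sum). Summing: v_5(265!) = 53 + 10 + 2 = 65.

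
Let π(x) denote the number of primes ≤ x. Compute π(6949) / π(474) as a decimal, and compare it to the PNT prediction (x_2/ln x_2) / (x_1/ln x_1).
π(6949)/π(474) = 892/91 ≈ 9.8022;  PNT prediction ≈ 10.2105.

π(474) = 91 and π(6949) = 892, so π(6949)/π(474) ≈ 9.8022. The PNT-predicted ratio is (6949/ln(6949)) / (474/ln(474)) ≈ 10.2105. The two agree to within a few percent, as expected.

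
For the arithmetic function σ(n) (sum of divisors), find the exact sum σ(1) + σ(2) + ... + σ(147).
Σ_{n ≤ 147} σ(n) = 17816

Compute σ(n) for each 1 ≤ n ≤ 147: σ(1) = 1, σ(2) = 3, σ(3) = 4, σ(4) = 7, σ(5) = 6, σ(6) = 12, σ(7) = 8, σ(8) = 15, σ(9) = 13, σ(10) = 18, σ(11) = 12, σ(12) = 28, σ(13) = 14, σ(14) = 24, σ(15) = 24, σ(16) = 31, σ(17) = 18, σ(18) = 39, σ(19) = 20, σ(20) = 42, σ(21) = 32, σ(22) = 36, σ(23) = 24, σ(24) = 60, σ(25) = 31, σ(26) = 42, σ(27) = 40, σ(28) = 56, σ(29) = 30, σ(30) = 72, σ(31) = 32, σ(32) = 63, σ(33) = 48, σ(34) = 54, σ(35) = 48, σ(36) = 91, σ(37) = 38, σ(38) = 60, σ(39) = 56, σ(40) = 90, σ(41) = 42, σ(42) = 96, σ(43) = 44, σ(44) = 84, σ(45) = 78, σ(46) = 72, σ(47) = 48, σ(48) = 124, σ(49) = 57, σ(50) = 93, σ(51) = 72, σ(52) = 98, σ(53) = 54, σ(54) = 120, σ(55) = 72, σ(56) = 120, σ(57) = 80, σ(58) = 90, σ(59) = 60, σ(60) = 168, σ(61) = 62, σ(62) = 96, σ(63) = 104, σ(64) = 127, σ(65) = 84, σ(66) = 144, σ(67) = 68, σ(68) = 126, σ(69) = 96, σ(70) = 144, σ(71) = 72, σ(72) = 195, σ(73) = 74, σ(74) = 114, σ(75) = 124, σ(76) = 140, σ(77) = 96, σ(78) = 168, σ(79) = 80, σ(80) = 186, σ(81) = 121, σ(82) = 126, σ(83) = 84, σ(84) = 224, σ(85) = 108, σ(86) = 132, σ(87) = 120, σ(88) = 180, σ(89) = 90, σ(90) = 234, σ(91) = 112, σ(92) = 168, σ(93) = 128, σ(94) = 144, σ(95) = 120, σ(96) = 252, σ(97) = 98, σ(98) = 171, σ(99) = 156, σ(100) = 217, σ(101) = 102, σ(102) = 216, σ(103) = 104, σ(104) = 210, σ(105) = 192, σ(106) = 162, σ(107) = 108, σ(108) = 280, σ(109) = 110, σ(110) = 216, σ(111) = 152, σ(112) = 248, σ(113) = 114, σ(114) = 240, σ(115) = 144, σ(116) = 210, σ(117) = 182, σ(118) = 180, σ(119) = 144, σ(120) = 360, σ(121) = 133, σ(122) = 186, σ(123) = 168, σ(124) = 224, σ(125) = 156, σ(126) = 312, σ(127) = 128, σ(128) = 255, σ(129) = 176, σ(130) = 252, σ(131) = 132, σ(132) = 336, σ(133) = 160, σ(134) = 204, σ(135) = 240, σ(136) = 270, σ(137) = 138, σ(138) = 288, σ(139) = 140, σ(140) = 336, σ(141) = 192, σ(142) = 216, σ(143) = 168, σ(144) = 403, σ(145) = 180, σ(146) = 222, σ(147) = 228. Summing all 147 values: 17816. (Average order: Σ_{n ≤ x} σ(n) ~ (π²/12) x². For x = 147, (π²/12)·147² ≈ 17772.69.)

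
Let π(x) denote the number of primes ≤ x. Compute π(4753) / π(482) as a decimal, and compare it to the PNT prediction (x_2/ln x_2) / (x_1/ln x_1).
π(4753)/π(482) = 640/92 ≈ 6.9565;  PNT prediction ≈ 7.1955.

π(482) = 92 and π(4753) = 640, so π(4753)/π(482) ≈ 6.9565. The PNT-predicted ratio is (4753/ln(4753)) / (482/ln(482)) ≈ 7.1955. The two agree to within a few percent, as expected.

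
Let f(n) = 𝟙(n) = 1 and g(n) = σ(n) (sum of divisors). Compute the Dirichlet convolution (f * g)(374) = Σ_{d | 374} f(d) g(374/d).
(𝟙 * σ)(374) = 988

Divisors of 374: [1, 2, 11, 17, 22, 34, 187, 374]. For each d | 374:
  d = 1: 𝟙(1) · σ(374/1) = 1 · 648 = 648
  d = 2: 𝟙(2) · σ(374/2) = 1 · 216 = 216
  d = 11: 𝟙(11) · σ(374/11) = 1 · 54 = 54
  d = 17: 𝟙(17) · σ(374/17) = 1 · 36 = 36
  d = 22: 𝟙(22) · σ(374/22) = 1 · 18 = 18
  d = 34: 𝟙(34) · σ(374/34) = 1 · 12 = 12
  d = 187: 𝟙(187) · σ(374/187) = 1 · 3 = 3
  d = 374: 𝟙(374) · σ(374/374) = 1 · 1 = 1
Summing: (𝟙 * σ)(374) = 648 + 216 + 54 + 36 + 18 + 12 + 3 + 1 = 988.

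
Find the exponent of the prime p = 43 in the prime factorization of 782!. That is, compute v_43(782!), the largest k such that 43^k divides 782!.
v_43(782!) = 18

Legendre's formula: v_p(n!) = Σ_{k ≥ 1} ⌊n / p^k⌋. For p = 43, n = 782, the terms are:
  ⌊782/43^1⌋ = ⌊782/43⌋ = 18
(the next term ⌊782/43^2⌋ = 0, terminating the sum). Summing: v_43(782!) = 18 = 18.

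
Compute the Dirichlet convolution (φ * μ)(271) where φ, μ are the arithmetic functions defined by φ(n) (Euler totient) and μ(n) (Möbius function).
(φ * μ)(271) = 269

Divisors of 271: [1, 271]. For each d | 271:
  d = 1: φ(1) · μ(271/1) = 1 · -1 = -1
  d = 271: φ(271) · μ(271/271) = 270 · 1 = 270
Summing: (φ * μ)(271) = -1 + 270 = 269.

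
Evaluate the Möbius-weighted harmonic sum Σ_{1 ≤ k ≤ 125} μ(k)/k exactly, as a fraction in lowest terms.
Σ μ(k)/k = 23090940688334333795050585396213953208427071/3161005464041760778814520629154366249327468699

Values of μ(k) for 1 ≤ k ≤ 125: μ(1) = 1, μ(2) = -1, μ(3) = -1, μ(5) = -1, μ(6) = 1, μ(7) = -1, μ(10) = 1, μ(11) = -1, μ(13) = -1, μ(14) = 1, μ(15) = 1, μ(17) = -1, μ(19) = -1, μ(21) = 1, μ(22) = 1, μ(23) = -1, μ(26) = 1, μ(29) = -1, μ(30) = -1, μ(31) = -1, μ(33) = 1, μ(34) = 1, μ(35) = 1, μ(37) = -1, μ(38) = 1, μ(39) = 1, μ(41) = -1, μ(42) = -1, μ(43) = -1, μ(46) = 1, μ(47) = -1, μ(51) = 1, μ(53) = -1, μ(55) = 1, μ(57) = 1, μ(58) = 1, μ(59) = -1, μ(61) = -1, μ(62) = 1, μ(65) = 1, μ(66) = -1, μ(67) = -1, μ(69) = 1, μ(70) = -1, μ(71) = -1, μ(73) = -1, μ(74) = 1, μ(77) = 1, μ(78) = -1, μ(79) = -1, μ(82) = 1, μ(83) = -1, μ(85) = 1, μ(86) = 1, μ(87) = 1, μ(89) = -1, μ(91) = 1, μ(93) = 1, μ(94) = 1, μ(95) = 1, μ(97) = -1, μ(101) = -1, μ(102) = -1, μ(103) = -1, μ(105) = -1, μ(106) = 1, μ(107) = -1, μ(109) = -1, μ(110) = -1, μ(111) = 1, μ(113) = -1, μ(114) = -1, μ(115) = 1, μ(118) = 1, μ(119) = 1, μ(122) = 1, μ(123) = 1, with μ = 0 on non-squarefree integers. Summing μ(k)/k for k where μ(k) ≠ 0 gives 23090940688334333795050585396213953208427071/3161005464041760778814520629154366249327468699 ≈ 0.0073. (PNT ⟺ this sum → 0 as n → ∞.)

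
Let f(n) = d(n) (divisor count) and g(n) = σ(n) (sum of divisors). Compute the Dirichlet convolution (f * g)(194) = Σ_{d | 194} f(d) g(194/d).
(d * σ)(194) = 500

Divisors of 194: [1, 2, 97, 194]. For each d | 194:
  d = 1: d(1) · σ(194/1) = 1 · 294 = 294
  d = 2: d(2) · σ(194/2) = 2 · 98 = 196
  d = 97: d(97) · σ(194/97) = 2 · 3 = 6
  d = 194: d(194) · σ(194/194) = 4 · 1 = 4
Summing: (d * σ)(194) = 294 + 196 + 6 + 4 = 500.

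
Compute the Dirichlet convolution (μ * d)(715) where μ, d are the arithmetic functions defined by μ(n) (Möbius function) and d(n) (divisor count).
(μ * d)(715) = 1

Divisors of 715: [1, 5, 11, 13, 55, 65, 143, 715]. For each d | 715:
  d = 1: μ(1) · d(715/1) = 1 · 8 = 8
  d = 5: μ(5) · d(715/5) = -1 · 4 = -4
  d = 11: μ(11) · d(715/11) = -1 · 4 = -4
  d = 13: μ(13) · d(715/13) = -1 · 4 = -4
  d = 55: μ(55) · d(715/55) = 1 · 2 = 2
  d = 65: μ(65) · d(715/65) = 1 · 2 = 2
  d = 143: μ(143) · d(715/143) = 1 · 2 = 2
  d = 715: μ(715) · d(715/715) = -1 · 1 = -1
Summing: (μ * d)(715) = 8 + -4 + -4 + -4 + 2 + 2 + 2 + -1 = 1.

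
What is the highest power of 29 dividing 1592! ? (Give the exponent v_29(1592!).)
v_29(1592!) = 55

Legendre's formula: v_p(n!) = Σ_{k ≥ 1} ⌊n / p^k⌋. For p = 29, n = 1592, the terms are:
  ⌊1592/29^1⌋ = ⌊1592/29⌋ = 54
  ⌊1592/29^2⌋ = ⌊1592/841⌋ = 1
(the next term ⌊1592/29^3⌋ = 0, terminating the sum). Summing: v_29(1592!) = 54 + 1 = 55.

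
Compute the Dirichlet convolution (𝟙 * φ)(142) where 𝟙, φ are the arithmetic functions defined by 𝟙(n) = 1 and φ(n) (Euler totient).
(𝟙 * φ)(142) = 142

Divisors of 142: [1, 2, 71, 142]. For each d | 142:
  d = 1: 𝟙(1) · φ(142/1) = 1 · 70 = 70
  d = 2: 𝟙(2) · φ(142/2) = 1 · 70 = 70
  d = 71: 𝟙(71) · φ(142/71) = 1 · 1 = 1
  d = 142: 𝟙(142) · φ(142/142) = 1 · 1 = 1
Summing: (𝟙 * φ)(142) = 70 + 70 + 1 + 1 = 142.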